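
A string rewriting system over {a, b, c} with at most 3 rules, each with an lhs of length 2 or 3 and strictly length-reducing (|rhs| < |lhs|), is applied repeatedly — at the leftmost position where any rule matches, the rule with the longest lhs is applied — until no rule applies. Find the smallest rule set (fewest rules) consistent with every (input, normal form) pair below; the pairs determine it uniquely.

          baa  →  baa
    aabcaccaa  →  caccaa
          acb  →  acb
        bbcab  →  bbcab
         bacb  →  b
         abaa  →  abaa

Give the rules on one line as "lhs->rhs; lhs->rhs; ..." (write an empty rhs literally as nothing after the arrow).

  | baa
  | aabcaccaa => caccaa
  | acb
  | bbcab

aab->; bac->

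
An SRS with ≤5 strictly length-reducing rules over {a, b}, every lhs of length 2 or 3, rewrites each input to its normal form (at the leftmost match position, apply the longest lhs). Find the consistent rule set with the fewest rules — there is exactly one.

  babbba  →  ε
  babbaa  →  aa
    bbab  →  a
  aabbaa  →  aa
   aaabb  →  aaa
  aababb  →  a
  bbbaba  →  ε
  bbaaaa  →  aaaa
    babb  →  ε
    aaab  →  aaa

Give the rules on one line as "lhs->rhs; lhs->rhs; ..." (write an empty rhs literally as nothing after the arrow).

  | babbba => bbba => ba => ε
  | babbaa => bbaa => aa
  | bbab => ab => a
  | aabbaa => aabaa => aa

ab->a; aba->; ba->; bb->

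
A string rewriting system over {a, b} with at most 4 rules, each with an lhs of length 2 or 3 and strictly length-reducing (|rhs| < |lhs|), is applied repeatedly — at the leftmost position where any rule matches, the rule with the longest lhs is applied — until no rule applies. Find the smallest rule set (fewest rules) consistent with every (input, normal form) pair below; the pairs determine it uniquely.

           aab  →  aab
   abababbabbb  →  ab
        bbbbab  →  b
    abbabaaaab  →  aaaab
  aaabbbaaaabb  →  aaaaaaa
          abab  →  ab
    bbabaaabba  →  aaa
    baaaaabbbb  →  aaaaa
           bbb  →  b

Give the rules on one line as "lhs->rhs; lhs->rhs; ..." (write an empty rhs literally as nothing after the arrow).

ba->; bb->a; bba->bb; bbb->b

  | aab
  | abababbabbb => ababbabbb => abbabbb => abbbbb => abbb => ab
  | bbbbab => bbab => bbb => b
  | abbabaaaab => abbbaaaab => abaaaab => aaaab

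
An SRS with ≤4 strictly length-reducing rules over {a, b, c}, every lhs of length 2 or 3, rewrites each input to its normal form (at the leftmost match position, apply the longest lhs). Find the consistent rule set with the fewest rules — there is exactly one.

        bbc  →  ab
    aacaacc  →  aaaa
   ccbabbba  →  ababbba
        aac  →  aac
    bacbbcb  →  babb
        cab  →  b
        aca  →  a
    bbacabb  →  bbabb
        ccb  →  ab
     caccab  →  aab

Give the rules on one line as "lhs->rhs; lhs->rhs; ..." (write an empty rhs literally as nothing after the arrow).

  | bbc => ab
  | aacaacc => aaacc => aaaa
  | ccbabbba => ababbba
  | aac

bbc->ab; ca->; cc->a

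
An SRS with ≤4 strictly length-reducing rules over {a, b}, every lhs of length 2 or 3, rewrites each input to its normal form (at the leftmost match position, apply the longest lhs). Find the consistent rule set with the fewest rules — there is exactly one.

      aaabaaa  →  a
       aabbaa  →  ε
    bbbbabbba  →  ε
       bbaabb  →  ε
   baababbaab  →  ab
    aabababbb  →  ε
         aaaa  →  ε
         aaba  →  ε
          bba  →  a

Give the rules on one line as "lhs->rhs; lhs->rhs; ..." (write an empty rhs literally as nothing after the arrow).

  | aaabaaa => abaaa => aaa => a
  | aabbaa => bbaa => aa => ε
  | bbbbabbba => bbbabbba => bbabbba => abbba => abba => aa => ε
  | bbaabb => aabb => bb => ε

aa->; ba->; bb->; bbb->bb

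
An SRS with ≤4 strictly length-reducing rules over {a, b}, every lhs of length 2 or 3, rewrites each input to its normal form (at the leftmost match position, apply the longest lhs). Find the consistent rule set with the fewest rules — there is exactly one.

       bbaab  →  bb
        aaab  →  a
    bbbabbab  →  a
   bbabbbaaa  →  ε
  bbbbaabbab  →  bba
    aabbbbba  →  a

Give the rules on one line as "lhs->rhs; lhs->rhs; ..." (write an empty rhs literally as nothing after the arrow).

aa->a; ab->a; baa->; bbb->

  | bbaab => bb
  | aaab => aab => ab => a
  | bbbabbab => abbab => abab => aab => ab => a
  | bbabbbaaa => bbabbaaa => bbabaaa => bbaaaa => baa => ε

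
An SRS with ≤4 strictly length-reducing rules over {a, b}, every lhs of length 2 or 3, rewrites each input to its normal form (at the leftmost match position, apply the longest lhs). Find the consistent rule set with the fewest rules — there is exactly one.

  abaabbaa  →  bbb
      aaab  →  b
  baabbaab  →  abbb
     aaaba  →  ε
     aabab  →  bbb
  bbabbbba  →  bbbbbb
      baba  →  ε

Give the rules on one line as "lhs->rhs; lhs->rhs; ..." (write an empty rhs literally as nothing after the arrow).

aa->b; ba->; bba->bb

  | abaabbaa => aabbaa => bbbaa => bbba => bbb
  | aaab => bab => b
  | baabbaab => abbaab => abbab => abbb
  | aaaba => baba => ba => ε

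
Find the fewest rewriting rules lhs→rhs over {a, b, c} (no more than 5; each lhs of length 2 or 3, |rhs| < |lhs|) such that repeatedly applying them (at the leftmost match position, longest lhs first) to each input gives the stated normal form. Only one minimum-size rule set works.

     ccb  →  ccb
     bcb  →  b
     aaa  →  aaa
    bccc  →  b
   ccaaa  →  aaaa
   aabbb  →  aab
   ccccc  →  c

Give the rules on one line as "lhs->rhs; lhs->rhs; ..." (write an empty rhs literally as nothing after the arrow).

  | ccb
  | bcb => bb => b
  | aaa
  | bccc => bcc => bc => b

bb->b; bc->b; cca->aa; ccc->c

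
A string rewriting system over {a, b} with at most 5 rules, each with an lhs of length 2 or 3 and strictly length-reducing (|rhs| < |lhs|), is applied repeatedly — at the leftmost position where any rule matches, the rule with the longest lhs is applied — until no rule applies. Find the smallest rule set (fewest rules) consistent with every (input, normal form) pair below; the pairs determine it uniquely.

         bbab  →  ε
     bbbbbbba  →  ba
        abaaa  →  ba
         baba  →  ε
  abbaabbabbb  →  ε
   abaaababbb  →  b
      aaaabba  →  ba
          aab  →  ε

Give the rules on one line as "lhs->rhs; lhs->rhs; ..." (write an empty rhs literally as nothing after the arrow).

aa->a; ab->; aba->b; bb->

  | bbab => ab => ε
  | bbbbbbba => bbbbba => bbba => ba
  | abaaa => baa => ba
  | baba => bb => ε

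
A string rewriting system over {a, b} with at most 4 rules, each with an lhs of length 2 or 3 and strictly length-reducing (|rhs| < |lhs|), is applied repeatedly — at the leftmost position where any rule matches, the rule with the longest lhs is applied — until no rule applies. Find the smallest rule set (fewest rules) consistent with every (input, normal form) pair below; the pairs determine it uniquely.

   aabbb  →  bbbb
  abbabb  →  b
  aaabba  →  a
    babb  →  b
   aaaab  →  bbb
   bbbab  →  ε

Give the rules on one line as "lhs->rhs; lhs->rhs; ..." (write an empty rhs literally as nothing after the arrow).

aab->bb; ab->; ba->a

  | aabbb => bbbb
  | abbabb => babb => abb => b
  | aaabba => abbba => bba => ba => a
  | babb => abb => b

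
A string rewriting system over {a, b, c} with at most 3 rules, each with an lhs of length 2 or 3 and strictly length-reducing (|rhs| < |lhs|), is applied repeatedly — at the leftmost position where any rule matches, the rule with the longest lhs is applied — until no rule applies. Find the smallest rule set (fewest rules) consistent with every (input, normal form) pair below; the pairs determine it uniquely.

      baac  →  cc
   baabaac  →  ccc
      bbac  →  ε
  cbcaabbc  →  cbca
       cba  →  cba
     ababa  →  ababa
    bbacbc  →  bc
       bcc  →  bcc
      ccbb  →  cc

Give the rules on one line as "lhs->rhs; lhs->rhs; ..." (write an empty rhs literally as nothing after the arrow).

  | baac => cc
  | baabaac => cbaac => ccc
  | bbac => ac => ε
  | cbcaabbc => cbcaac => cbca

ac->; baa->c; bb->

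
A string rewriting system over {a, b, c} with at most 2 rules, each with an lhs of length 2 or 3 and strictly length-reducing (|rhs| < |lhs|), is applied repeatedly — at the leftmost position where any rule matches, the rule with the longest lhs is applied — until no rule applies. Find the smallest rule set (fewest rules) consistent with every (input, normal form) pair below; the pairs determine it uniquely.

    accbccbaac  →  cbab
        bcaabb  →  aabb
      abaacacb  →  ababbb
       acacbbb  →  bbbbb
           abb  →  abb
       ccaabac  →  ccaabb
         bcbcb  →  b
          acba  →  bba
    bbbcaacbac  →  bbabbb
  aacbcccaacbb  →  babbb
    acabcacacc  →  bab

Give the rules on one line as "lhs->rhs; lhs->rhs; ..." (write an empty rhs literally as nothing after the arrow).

  | accbccbaac => bcbccbaac => bccbaac => cbaac => cbab
  | bcaabb => aabb
  | abaacacb => ababacb => ababbb
  | acacbbb => bacbbb => bbbbb

ac->b; bc->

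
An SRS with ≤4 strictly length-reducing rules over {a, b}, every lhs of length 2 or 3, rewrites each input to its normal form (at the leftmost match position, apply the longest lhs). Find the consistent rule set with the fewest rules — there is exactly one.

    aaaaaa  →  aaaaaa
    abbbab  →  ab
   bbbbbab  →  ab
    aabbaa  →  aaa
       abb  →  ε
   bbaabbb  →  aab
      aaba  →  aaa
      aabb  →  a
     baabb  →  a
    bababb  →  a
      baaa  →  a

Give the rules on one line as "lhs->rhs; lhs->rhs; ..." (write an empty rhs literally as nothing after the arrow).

abb->; ba->a; baa->; bb->a

  | aaaaaa
  | abbbab => bab => ab
  | bbbbbab => abbbab => bab => ab
  | aabbaa => aaa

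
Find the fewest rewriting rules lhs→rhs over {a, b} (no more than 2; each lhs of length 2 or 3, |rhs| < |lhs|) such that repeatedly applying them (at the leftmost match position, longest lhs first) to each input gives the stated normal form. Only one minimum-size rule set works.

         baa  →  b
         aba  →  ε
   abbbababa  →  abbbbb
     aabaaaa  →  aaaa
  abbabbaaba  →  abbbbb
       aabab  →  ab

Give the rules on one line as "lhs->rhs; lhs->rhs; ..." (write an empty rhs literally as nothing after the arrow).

aba->; ba->b

  | baa => ba => b
  | aba => ε
  | abbbababa => abbbbaba => abbbbba => abbbbb
  | aabaaaa => aaaa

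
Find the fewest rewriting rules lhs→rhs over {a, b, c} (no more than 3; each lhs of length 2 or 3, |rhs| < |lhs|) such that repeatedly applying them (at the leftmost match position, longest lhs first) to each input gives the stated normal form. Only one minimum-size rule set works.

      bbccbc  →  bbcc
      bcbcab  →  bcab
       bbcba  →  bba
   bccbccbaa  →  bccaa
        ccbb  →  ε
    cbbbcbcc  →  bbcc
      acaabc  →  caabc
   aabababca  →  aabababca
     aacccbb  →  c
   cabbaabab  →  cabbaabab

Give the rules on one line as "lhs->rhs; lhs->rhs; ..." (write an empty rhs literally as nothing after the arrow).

  | bbccbc => bbcc
  | bcbcab => bcab
  | bbcba => bba
  | bccbccbaa => bcccbaa => bccaa

ac->c; cb->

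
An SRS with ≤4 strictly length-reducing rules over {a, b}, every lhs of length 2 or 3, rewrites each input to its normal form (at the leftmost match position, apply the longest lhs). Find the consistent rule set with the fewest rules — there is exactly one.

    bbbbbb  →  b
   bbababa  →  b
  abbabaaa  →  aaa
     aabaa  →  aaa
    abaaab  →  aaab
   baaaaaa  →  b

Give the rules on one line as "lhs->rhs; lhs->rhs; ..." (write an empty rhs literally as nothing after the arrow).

  | bbbbbb => bbbbb => bbbb => bbb => bb => b
  | bbababa => bababa => bbaba => baba => bba => ba => b
  | abbabaaa => ababaaa => abaaa => aaa
  | aabaa => aaa

aba->a; ba->b; bb->b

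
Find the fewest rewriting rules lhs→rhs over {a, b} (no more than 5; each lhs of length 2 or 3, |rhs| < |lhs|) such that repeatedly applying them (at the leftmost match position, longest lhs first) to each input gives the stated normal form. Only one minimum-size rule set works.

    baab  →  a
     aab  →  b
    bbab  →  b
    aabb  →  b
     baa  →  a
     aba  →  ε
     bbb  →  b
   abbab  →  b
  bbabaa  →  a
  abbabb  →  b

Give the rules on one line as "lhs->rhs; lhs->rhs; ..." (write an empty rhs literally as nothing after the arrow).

aa->; ab->a; ba->; bb->b

  | baab => ab => a
  | aab => b
  | bbab => bab => b
  | aabb => bb => b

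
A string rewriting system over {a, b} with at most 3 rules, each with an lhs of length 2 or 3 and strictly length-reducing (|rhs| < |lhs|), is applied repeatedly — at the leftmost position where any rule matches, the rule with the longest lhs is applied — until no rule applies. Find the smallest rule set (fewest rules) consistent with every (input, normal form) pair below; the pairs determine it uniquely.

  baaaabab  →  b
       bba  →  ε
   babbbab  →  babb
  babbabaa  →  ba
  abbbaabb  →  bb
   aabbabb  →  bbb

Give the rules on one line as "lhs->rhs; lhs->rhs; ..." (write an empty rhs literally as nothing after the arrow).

aa->b; aba->; bba->

  | baaaabab => bbaabab => abab => b
  | bba => ε
  | babbbab => babb
  | babbabaa => babaa => ba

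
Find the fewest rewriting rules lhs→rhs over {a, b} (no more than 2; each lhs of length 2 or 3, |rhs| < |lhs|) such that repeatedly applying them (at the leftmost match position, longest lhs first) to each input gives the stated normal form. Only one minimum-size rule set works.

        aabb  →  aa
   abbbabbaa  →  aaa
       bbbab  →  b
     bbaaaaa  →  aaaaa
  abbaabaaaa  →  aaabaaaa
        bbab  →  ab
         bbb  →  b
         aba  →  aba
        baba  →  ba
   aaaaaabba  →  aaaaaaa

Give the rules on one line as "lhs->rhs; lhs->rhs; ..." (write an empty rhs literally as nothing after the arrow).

bab->b; bb->

  | aabb => aa
  | abbbabbaa => ababbaa => abbaa => aaa
  | bbbab => bab => b
  | bbaaaaa => aaaaa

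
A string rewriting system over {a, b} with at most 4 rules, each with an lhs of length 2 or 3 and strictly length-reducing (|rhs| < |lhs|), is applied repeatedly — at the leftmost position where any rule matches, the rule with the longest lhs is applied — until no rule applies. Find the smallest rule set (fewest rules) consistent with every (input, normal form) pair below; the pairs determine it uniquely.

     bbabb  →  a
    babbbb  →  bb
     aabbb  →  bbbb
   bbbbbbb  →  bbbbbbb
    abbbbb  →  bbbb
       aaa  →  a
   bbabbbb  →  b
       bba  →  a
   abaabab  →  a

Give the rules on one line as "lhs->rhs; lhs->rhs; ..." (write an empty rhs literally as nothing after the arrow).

aa->b; ab->; ba->a; bab->a

  | bbabb => bab => a
  | babbbb => abbb => bb
  | aabbb => bbbb
  | bbbbbbb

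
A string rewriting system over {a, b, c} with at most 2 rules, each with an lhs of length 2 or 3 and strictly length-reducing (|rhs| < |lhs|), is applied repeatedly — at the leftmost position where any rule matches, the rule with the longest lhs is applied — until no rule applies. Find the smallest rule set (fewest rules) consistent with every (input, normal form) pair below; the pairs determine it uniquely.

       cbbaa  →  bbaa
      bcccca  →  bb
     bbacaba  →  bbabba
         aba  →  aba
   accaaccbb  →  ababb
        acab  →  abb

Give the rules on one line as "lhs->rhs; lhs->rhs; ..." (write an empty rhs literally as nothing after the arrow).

  | cbbaa => bbaa
  | bcccca => bcccb => bccb => bcb => bb
  | bbacaba => bbabba
  | aba

ca->b; cb->b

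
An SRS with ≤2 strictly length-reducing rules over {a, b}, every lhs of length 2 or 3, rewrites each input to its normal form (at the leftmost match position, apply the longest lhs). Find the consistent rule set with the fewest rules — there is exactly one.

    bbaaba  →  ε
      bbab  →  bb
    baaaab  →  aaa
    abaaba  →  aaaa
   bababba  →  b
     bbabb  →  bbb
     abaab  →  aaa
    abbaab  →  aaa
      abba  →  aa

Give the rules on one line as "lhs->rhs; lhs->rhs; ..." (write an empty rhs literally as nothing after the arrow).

ab->a; ba->

  | bbaaba => baba => ba => ε
  | bbab => bb
  | baaaab => aaab => aaa
  | abaaba => aaaba => aaaa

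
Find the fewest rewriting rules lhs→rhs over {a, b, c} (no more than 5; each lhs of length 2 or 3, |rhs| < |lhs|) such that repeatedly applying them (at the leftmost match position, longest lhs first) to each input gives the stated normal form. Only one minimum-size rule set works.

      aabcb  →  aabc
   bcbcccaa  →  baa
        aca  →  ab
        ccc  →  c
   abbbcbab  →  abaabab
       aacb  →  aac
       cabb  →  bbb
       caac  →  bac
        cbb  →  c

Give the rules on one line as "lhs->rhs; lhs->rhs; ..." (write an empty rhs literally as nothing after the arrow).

bbc->aa; ca->b; cb->c; cc->

  | aabcb => aabc
  | bcbcccaa => bccccaa => bccaa => baa
  | aca => ab
  | ccc => c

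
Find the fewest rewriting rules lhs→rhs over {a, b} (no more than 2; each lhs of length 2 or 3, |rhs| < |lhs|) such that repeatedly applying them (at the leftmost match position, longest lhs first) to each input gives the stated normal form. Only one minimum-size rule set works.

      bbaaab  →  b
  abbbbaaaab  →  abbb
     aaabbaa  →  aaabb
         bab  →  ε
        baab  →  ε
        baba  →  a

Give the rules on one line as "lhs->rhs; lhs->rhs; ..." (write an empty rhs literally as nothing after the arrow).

  | bbaaab => bbaab => bbab => b
  | abbbbaaaab => abbbbaaab => abbbbaab => abbbbab => abbb
  | aaabbaa => aaabba => aaabb
  | bab => ε

ba->b; bab->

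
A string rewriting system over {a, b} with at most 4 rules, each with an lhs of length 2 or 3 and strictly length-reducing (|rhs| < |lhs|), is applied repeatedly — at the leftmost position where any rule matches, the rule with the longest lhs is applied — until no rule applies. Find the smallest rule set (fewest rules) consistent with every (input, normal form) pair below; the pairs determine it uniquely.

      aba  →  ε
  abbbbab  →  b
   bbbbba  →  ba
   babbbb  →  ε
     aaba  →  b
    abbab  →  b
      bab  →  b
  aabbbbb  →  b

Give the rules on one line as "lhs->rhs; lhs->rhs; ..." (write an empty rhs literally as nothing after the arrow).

ab->; aba->bb; bb->

  | aba => bb => ε
  | abbbbab => bbbab => bab => b
  | bbbbba => bbba => ba
  | babbbb => bbbb => bb => ε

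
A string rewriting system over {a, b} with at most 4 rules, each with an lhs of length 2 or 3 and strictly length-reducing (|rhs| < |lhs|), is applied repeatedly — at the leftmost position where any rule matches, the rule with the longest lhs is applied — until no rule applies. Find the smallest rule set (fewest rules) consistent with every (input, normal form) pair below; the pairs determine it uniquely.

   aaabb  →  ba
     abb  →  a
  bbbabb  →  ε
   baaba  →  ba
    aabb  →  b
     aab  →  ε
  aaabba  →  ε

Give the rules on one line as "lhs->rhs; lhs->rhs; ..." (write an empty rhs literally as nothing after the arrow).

aa->b; aab->; bb->; bbb->ba

  | aaabb => babb => ba
  | abb => a
  | bbbabb => baabb => bb => ε
  | baaba => ba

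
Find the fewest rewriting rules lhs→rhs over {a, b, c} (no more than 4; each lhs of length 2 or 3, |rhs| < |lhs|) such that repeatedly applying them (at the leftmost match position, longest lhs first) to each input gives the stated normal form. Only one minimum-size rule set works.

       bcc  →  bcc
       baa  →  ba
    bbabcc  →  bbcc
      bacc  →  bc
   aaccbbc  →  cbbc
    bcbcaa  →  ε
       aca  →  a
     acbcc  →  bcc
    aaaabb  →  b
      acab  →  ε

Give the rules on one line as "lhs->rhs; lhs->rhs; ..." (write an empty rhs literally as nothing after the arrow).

aa->a; ab->; ac->; bca->

  | bcc
  | baa => ba
  | bbabcc => bbcc
  | bacc => bc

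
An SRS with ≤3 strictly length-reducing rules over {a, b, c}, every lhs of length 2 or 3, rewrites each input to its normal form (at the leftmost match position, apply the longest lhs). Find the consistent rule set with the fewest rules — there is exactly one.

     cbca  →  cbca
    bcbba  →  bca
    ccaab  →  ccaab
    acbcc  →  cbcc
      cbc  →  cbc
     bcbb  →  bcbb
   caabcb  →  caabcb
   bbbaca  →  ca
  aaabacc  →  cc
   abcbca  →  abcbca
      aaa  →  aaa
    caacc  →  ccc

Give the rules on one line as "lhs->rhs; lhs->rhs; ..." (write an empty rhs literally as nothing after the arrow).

  | cbca
  | bcbba => bcba => bca
  | ccaab
  | acbcc => cbcc

ac->c; ba->a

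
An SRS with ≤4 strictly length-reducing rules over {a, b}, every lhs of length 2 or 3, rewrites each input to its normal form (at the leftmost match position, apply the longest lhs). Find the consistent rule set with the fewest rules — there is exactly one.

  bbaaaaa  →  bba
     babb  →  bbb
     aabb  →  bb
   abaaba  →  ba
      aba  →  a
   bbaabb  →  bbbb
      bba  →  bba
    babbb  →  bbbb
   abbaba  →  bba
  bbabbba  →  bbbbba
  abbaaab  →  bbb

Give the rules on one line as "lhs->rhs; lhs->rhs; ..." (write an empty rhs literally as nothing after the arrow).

  | bbaaaaa => bbaaa => bba
  | babb => bbb
  | aabb => bb
  | abaaba => aaba => ba

aa->; ab->b; aba->a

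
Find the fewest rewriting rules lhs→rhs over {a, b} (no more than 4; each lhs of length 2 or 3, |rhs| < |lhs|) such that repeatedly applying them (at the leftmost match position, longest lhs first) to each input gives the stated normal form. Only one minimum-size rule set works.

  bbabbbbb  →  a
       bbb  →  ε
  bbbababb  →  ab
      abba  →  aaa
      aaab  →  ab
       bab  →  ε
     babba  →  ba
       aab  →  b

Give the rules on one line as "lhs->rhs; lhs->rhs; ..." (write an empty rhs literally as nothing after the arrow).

aab->b; bab->; bb->a; bbb->

  | bbabbbbb => aabbbbb => bbbbb => bb => a
  | bbb => ε
  | bbbababb => ababb => ab
  | abba => aaa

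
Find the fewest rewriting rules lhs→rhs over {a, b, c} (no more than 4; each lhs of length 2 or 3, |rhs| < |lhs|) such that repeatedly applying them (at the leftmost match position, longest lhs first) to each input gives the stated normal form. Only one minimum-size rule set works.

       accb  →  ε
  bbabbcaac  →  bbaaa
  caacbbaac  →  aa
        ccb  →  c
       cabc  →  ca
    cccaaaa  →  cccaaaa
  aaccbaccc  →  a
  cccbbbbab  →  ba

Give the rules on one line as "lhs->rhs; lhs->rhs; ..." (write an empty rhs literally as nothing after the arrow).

ab->a; ac->a; acb->cb; cb->

  | accb => acb => cb => ε
  | bbabbcaac => bbabcaac => bbacaac => bbaaac => bbaaa
  | caacbbaac => cacbbaac => ccbbaac => cbaac => aac => aa
  | ccb => c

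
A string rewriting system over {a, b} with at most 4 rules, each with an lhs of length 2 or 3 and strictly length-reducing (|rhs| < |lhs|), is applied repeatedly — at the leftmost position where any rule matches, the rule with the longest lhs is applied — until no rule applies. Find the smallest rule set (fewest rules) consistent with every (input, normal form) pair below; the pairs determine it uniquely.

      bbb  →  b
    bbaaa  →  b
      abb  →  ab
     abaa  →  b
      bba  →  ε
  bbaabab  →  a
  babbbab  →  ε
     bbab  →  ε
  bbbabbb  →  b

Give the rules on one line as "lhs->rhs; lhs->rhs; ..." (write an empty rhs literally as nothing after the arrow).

aa->b; ba->; bab->; bb->b

  | bbb => bb => b
  | bbaaa => baaa => aa => b
  | abb => ab
  | abaa => aa => b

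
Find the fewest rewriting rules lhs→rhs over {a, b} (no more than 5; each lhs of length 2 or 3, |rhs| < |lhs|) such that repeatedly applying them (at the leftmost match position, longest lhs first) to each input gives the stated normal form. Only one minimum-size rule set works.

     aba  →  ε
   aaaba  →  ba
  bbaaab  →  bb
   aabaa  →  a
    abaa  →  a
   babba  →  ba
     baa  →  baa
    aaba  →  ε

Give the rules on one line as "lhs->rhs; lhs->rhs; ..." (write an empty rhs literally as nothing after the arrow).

aaa->; aab->bb; aba->; bba->

  | aba => ε
  | aaaba => ba
  | bbaaab => aab => bb
  | aabaa => bbaa => a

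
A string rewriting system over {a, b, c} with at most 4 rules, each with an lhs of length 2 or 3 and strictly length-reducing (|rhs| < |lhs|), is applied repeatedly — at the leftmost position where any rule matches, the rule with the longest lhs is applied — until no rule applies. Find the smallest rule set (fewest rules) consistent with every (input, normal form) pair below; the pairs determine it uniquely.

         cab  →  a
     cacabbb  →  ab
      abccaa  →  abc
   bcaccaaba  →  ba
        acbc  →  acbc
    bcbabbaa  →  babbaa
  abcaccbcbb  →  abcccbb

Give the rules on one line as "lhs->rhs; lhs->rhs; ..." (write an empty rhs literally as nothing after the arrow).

bcb->b; ca->c; caa->a; cab->a

  | cab => a
  | cacabbb => ccabbb => cabb => ab
  | abccaa => abca => abc
  | bcaccaaba => bcccaaba => bccaba => bcaa => ba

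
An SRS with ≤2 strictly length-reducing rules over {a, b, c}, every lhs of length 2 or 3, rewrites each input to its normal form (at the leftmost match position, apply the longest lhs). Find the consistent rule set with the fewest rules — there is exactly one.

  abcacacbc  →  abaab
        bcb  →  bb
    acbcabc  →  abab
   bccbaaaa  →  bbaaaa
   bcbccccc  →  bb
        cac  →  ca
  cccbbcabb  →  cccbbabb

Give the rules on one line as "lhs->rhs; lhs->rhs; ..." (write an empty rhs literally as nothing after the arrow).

  | abcacacbc => abacacbc => abaacbc => abaabc => abaab
  | bcb => bb
  | acbcabc => abcabc => ababc => abab
  | bccbaaaa => bcbaaaa => bbaaaa

ac->a; bc->b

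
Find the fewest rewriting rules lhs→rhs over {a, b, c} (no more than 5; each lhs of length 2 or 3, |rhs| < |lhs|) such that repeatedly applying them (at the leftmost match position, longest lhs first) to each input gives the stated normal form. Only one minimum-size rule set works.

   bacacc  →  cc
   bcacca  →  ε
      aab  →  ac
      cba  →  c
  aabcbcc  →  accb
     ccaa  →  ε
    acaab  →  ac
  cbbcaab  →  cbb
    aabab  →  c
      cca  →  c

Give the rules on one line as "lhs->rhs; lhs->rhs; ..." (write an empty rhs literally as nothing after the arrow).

  | bacacc => cacc => cc
  | bcacca => bcca => ba => ε
  | aab => ac
  | cba => c

ab->c; ba->; bcc->b; ca->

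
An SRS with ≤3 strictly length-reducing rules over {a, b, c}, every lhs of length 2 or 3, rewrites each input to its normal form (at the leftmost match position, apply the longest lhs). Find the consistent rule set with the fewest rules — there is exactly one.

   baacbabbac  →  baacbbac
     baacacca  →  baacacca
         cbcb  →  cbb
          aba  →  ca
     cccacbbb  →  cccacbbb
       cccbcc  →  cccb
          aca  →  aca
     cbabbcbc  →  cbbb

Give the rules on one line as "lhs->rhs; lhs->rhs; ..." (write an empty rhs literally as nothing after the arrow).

  | baacbabbac => baacbcbac => baacbbac
  | baacacca
  | cbcb => cbb
  | aba => ca

ab->c; bc->b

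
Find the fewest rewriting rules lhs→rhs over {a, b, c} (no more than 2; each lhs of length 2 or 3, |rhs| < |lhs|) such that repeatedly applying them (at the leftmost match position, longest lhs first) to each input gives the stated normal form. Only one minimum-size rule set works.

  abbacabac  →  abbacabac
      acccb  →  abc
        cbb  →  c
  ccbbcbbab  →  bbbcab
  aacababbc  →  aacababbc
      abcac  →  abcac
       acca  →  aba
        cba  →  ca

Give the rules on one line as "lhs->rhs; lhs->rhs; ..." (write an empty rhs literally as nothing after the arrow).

cb->c; cc->b

  | abbacabac
  | acccb => abcb => abc
  | cbb => cb => c
  | ccbbcbbab => bbbcbbab => bbbcbab => bbbcab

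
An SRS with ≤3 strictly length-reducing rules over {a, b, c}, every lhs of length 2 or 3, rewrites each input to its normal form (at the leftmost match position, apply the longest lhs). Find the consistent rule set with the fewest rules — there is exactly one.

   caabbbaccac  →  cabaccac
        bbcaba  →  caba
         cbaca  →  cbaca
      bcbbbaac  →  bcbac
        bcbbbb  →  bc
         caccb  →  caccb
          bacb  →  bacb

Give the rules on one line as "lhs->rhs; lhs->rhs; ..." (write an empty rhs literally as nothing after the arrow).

  | caabbbaccac => cabbbaccac => cabaccac
  | bbcaba => caba
  | cbaca
  | bcbbbaac => bcbaac => bcbac

aa->a; bb->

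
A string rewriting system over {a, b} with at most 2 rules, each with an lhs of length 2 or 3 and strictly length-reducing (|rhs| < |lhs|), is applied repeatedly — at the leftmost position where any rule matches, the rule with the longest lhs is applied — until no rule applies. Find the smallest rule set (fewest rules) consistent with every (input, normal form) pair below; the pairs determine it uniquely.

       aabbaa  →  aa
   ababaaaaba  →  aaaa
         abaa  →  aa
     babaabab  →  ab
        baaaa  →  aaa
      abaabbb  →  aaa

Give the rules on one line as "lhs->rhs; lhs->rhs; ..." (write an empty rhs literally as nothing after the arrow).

ba->; bbb->a

  | aabbaa => aaba => aa
  | ababaaaaba => abaaaaba => aaaaba => aaaa
  | abaa => aa
  | babaabab => baabab => abab => ab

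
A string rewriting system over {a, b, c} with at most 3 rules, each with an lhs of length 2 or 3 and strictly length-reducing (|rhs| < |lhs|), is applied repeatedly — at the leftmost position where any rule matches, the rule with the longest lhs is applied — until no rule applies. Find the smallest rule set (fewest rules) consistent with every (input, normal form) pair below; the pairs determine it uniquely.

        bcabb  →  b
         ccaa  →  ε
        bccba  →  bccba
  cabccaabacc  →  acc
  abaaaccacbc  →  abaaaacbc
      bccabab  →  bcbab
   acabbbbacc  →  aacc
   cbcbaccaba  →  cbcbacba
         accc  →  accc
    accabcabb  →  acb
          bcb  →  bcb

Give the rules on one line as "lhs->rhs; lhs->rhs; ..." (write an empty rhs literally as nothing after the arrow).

  | bcabb => bbb => b
  | ccaa => ca => ε
  | bccba
  | cabccaabacc => bccaabacc => bcabacc => bbacc => acc

bb->; ca->; cac->ac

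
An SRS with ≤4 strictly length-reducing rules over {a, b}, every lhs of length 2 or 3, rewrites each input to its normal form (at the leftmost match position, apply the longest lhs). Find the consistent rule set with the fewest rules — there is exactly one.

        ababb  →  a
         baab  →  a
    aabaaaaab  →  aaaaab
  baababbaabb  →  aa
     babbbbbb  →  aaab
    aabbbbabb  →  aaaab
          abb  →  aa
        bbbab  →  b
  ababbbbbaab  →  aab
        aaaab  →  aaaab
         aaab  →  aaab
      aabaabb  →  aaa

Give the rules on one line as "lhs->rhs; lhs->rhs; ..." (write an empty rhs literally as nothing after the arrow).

  | ababb => bb => a
  | baab => bab => bb => a
  | aabaaaaab => aaaaab
  | baababbaabb => bababbaabb => bbabbaabb => bbbaabb => abaabb => abb => aa

aba->; ba->b; bb->a; bba->b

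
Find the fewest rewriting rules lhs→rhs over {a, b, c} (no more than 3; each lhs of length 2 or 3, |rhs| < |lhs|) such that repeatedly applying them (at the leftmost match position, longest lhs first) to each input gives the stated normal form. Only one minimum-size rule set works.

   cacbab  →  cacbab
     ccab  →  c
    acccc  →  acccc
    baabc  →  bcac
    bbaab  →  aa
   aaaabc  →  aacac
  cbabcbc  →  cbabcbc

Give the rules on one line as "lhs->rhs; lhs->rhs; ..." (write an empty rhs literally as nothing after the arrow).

  | cacbab
  | ccab => c
  | acccc
  | baabc => bcac

aab->ca; bbc->a; cab->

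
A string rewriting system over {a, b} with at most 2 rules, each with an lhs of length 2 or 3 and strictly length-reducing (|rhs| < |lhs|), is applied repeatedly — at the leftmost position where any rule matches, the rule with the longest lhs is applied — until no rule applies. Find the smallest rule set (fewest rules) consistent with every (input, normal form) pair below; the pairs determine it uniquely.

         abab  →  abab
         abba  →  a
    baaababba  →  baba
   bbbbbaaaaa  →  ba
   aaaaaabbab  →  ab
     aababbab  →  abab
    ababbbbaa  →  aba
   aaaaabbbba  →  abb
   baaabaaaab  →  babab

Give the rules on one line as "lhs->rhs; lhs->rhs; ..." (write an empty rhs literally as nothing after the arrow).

aa->a; bba->

  | abab
  | abba => a
  | baaababba => baababba => bababba => baba
  | bbbbbaaaaa => bbbaaaa => baaa => baa => ba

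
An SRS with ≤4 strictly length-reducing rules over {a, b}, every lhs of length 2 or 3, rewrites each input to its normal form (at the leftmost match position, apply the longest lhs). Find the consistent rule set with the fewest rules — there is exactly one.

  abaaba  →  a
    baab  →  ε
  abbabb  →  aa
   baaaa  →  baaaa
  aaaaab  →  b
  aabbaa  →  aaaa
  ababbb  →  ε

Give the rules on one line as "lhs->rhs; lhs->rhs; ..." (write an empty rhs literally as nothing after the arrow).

ab->b; abb->a; bb->

  | abaaba => baaba => baba => bba => a
  | baab => bab => bb => ε
  | abbabb => aabb => aa
  | baaaa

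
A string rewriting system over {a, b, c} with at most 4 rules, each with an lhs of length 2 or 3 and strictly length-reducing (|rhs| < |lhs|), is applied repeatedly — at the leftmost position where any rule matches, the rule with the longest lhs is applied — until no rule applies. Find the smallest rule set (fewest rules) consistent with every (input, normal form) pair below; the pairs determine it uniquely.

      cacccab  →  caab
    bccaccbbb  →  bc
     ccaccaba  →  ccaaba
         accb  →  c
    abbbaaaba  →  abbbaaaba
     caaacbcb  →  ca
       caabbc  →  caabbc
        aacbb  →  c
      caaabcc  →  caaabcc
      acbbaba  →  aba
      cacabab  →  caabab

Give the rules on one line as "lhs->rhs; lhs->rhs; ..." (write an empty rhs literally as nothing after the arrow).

  | cacccab => caccab => cacab => caab
  | bccaccbbb => bccacbbb => bcccbb => bccb => bc
  | ccaccaba => ccacaba => ccaaba
  | accb => acb => c

ac->a; acb->c; cb->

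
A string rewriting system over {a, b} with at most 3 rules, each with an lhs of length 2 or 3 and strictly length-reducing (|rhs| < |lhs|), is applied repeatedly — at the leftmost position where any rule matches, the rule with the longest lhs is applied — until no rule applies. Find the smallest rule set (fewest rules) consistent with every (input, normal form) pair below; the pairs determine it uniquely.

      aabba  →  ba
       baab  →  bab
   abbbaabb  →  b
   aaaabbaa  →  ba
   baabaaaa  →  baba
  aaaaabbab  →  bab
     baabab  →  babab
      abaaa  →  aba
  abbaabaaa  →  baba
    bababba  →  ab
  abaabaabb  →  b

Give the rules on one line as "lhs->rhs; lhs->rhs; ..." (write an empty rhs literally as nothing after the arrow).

  | aabba => abba => ba
  | baab => bab
  | abbbaabb => bbaabb => ababb => abb => b
  | aaaabbaa => aaabbaa => aabbaa => abbaa => baa => ba

aa->a; abb->b; bba->ab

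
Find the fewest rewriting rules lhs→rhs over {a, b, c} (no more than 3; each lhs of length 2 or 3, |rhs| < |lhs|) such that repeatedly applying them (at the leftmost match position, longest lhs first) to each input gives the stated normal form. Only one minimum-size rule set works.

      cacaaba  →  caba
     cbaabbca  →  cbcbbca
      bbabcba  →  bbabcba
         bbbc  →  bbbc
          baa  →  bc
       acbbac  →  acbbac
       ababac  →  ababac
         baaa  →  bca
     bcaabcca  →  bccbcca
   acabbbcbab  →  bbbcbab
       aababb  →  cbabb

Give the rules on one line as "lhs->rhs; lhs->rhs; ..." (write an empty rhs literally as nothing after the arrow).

  | cacaaba => caba
  | cbaabbca => cbcbbca
  | bbabcba
  | bbbc

aa->c; aca->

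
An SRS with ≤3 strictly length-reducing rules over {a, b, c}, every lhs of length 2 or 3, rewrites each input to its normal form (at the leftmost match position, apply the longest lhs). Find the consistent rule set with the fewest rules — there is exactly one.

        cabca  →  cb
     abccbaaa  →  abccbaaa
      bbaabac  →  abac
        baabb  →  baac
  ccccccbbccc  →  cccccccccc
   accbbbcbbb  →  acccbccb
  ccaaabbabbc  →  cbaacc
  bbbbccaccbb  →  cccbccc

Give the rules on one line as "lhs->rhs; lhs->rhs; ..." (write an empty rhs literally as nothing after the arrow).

  | cabca => bbca => cca => cb
  | abccbaaa
  | bbaabac => abac
  | baabb => baac

bb->c; bba->; ca->b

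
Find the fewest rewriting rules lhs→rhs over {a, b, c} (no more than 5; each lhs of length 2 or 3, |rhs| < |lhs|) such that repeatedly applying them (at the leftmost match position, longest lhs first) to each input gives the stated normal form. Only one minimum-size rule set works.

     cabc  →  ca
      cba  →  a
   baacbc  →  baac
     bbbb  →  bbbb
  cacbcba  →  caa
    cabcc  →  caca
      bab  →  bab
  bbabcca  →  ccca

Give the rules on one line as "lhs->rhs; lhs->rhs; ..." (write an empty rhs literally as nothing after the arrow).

bba->cc; bc->; bcc->ca; cb->

  | cabc => ca
  | cba => a
  | baacbc => baac
  | bbbb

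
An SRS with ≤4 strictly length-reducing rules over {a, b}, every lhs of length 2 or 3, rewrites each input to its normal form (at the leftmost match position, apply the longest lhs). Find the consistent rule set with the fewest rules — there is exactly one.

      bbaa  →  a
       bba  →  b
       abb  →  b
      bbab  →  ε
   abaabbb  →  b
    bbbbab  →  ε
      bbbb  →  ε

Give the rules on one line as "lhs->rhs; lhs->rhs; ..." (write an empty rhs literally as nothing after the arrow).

ab->; ba->a; bb->; bba->b

  | bbaa => ba => a
  | bba => b
  | abb => b
  | bbab => bb => ε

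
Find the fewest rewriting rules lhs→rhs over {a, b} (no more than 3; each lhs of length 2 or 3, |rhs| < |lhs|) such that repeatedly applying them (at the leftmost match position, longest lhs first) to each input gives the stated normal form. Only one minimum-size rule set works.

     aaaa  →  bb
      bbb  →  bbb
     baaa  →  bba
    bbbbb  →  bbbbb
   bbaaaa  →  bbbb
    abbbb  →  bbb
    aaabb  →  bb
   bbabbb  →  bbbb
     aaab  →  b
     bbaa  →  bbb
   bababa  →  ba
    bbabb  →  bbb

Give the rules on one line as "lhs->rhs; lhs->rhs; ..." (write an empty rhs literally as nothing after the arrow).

  | aaaa => baa => bb
  | bbb
  | baaa => bba
  | bbbbb

aa->b; ab->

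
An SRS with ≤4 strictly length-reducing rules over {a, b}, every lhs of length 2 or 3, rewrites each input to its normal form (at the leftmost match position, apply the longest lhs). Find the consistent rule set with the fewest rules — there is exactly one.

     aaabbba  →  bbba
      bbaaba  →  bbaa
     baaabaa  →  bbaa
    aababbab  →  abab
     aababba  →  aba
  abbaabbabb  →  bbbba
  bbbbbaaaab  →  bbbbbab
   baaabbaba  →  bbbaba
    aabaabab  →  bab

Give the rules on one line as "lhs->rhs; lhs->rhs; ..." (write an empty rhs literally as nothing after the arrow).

  | aaabbba => bbba
  | bbaaba => bbaa
  | baaabaa => bbaa
  | aababbab => aabbab => abab

aaa->; aab->a; abb->ba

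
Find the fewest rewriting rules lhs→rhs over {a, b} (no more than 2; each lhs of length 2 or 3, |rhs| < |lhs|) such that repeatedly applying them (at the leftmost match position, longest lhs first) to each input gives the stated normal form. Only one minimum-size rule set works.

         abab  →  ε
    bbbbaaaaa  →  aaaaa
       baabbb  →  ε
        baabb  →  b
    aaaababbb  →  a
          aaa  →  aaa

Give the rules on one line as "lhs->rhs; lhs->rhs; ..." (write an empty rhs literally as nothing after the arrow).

ab->; bb->

  | abab => ab => ε
  | bbbbaaaaa => bbaaaaa => aaaaa
  | baabbb => babb => bb => ε
  | baabb => bab => b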